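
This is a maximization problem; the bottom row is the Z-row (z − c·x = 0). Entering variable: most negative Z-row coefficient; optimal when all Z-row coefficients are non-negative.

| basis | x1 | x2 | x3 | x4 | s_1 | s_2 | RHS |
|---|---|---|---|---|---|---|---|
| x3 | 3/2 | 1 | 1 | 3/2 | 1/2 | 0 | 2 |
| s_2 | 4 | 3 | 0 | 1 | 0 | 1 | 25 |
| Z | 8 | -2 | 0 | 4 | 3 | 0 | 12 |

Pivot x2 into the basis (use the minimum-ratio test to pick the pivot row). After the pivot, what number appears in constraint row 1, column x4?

3/2

Ratio test on column x2 — row 1: 2/1 = 2; row 2: 25/3 = 25/3. Minimum is 2 at row 1 (x3 leaves); pivot element 1.
Divide row 1 by 1; eliminate column x2 from the other rows.
In the new row 1, the x4 entry is the old entry divided by the pivot: (3/2)/1 = 3/2.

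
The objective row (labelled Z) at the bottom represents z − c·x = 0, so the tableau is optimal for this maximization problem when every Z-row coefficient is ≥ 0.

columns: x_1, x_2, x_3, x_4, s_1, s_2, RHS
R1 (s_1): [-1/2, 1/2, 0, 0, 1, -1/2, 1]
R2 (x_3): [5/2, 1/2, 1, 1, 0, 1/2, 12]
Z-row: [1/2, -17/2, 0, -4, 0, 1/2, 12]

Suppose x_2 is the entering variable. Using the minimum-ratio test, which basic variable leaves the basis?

Column x_2 entries and ratios — s_1: 1/(1/2) = 2; x_3: 12/(1/2) = 24.
Smallest ratio is 2 in the row of s_1, so s_1 leaves.

s_1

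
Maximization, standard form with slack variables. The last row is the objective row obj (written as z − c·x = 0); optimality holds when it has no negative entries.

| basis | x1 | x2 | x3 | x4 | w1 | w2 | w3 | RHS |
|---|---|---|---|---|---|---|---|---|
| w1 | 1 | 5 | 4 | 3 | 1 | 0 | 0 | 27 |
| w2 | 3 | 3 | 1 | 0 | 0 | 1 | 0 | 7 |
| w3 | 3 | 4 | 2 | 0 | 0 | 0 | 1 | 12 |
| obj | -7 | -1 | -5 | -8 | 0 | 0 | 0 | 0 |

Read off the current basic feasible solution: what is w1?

27

w1 is basic (row 1); its value is the RHS of that row, 27.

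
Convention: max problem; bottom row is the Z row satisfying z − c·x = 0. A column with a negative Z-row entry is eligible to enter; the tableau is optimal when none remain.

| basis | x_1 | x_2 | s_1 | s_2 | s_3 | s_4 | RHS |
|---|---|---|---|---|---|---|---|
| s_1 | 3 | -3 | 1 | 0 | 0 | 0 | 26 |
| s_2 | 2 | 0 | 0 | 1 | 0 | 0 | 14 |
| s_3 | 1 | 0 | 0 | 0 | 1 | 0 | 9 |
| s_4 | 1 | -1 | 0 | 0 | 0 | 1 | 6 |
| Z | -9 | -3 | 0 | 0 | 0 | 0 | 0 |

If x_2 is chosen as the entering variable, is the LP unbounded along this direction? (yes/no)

Every constraint-row entry in column x_2 is ≤ 0, so increasing x_2 is unbounded.

yes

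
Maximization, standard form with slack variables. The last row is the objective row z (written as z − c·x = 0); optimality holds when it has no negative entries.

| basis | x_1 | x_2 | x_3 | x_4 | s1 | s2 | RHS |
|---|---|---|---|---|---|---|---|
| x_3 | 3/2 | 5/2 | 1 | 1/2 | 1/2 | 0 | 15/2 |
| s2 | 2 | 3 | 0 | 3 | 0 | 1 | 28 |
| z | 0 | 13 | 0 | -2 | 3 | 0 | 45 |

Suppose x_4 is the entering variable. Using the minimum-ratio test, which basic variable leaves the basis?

Column x_4 entries and ratios — x_3: (15/2)/(1/2) = 15; s2: 28/3 = 28/3.
Smallest ratio is 28/3 in the row of s2, so s2 leaves.

s2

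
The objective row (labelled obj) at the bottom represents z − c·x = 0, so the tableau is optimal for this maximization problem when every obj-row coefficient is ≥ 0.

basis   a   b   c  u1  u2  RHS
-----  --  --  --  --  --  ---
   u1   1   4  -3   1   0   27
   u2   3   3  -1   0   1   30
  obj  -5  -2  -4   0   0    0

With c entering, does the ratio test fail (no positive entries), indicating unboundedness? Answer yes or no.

Every constraint-row entry in column c is ≤ 0, so increasing c is unbounded.

yes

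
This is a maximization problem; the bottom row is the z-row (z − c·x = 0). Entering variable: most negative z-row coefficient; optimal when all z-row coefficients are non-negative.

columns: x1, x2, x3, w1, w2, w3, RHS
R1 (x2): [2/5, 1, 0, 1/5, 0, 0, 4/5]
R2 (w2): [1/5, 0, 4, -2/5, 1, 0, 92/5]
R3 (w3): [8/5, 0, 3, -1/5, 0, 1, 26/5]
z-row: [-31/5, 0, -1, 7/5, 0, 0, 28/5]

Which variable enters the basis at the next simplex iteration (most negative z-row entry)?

x1

Negative z-row entries: x1: -31/5, x3: -1.
The most negative is -31/5 in column x1, so x1 enters.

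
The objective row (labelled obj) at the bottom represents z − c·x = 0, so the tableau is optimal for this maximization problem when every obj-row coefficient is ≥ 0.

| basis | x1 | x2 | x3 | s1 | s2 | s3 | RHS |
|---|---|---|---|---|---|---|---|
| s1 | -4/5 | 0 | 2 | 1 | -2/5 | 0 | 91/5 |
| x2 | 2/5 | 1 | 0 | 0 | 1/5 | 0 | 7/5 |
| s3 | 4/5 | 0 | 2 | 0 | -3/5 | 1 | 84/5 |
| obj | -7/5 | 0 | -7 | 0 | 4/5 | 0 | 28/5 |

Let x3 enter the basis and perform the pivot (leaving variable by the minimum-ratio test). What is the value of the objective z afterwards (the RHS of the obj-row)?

322/5

Ratio test on column x3 — row 1: (91/5)/2 = 91/10; row 2: entry 0 ≤ 0; row 3: (84/5)/2 = 42/5. Minimum is 42/5 at row 3 (s3 leaves); pivot element 2.
Pivot on row 3; the obj-row RHS becomes 28/5 − (-7)·(42/5) = 322/5.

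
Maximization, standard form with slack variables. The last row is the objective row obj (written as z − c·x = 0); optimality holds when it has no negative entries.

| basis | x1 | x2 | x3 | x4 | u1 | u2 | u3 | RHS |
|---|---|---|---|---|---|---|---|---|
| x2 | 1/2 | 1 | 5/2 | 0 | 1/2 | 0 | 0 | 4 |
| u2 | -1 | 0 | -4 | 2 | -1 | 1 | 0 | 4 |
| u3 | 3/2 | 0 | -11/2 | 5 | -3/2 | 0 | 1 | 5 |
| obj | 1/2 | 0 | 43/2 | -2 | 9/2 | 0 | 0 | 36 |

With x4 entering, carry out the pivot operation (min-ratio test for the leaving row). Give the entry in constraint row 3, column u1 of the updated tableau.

-3/10

Ratio test on column x4 — row 1: entry 0 ≤ 0; row 2: 4/2 = 2; row 3: 5/5 = 1. Minimum is 1 at row 3 (u3 leaves); pivot element 5.
Divide row 3 by 5; eliminate column x4 from the other rows.
In the new row 3, the u1 entry is the old entry divided by the pivot: (-3/2)/5 = -3/10.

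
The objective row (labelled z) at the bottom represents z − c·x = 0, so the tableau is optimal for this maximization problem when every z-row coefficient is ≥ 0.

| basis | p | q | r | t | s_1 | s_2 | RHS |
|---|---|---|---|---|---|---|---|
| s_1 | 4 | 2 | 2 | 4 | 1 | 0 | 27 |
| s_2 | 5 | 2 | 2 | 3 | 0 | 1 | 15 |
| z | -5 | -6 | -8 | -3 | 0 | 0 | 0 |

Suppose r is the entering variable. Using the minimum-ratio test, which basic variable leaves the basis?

Column r entries and ratios — s_1: 27/2 = 27/2; s_2: 15/2 = 15/2.
Smallest ratio is 15/2 in the row of s_2, so s_2 leaves.

s_2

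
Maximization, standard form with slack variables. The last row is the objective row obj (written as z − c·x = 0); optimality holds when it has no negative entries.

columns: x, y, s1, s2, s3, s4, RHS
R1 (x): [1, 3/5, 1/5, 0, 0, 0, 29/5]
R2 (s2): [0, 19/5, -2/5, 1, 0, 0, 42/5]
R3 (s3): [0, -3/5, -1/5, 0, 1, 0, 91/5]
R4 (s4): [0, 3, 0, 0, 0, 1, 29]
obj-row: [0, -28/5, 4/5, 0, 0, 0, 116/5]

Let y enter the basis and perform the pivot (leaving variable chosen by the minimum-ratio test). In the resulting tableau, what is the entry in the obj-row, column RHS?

676/19

Ratio test on column y — row 1: (29/5)/(3/5) = 29/3; row 2: (42/5)/(19/5) = 42/19; row 3: entry -3/5 ≤ 0; row 4: 29/3 = 29/3. Minimum is 42/19 at row 2 (s2 leaves); pivot element 19/5.
Divide row 2 by 19/5; eliminate column y from the other rows.
obj-row update in column RHS: 116/5 − (-28/5)·(42/19) = 676/19.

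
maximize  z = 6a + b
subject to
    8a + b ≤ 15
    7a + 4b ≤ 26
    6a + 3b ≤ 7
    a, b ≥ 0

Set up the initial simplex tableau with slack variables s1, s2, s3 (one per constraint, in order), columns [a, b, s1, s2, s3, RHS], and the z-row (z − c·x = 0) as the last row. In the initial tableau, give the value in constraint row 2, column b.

Constraint 2 has coefficient 4 on b.

4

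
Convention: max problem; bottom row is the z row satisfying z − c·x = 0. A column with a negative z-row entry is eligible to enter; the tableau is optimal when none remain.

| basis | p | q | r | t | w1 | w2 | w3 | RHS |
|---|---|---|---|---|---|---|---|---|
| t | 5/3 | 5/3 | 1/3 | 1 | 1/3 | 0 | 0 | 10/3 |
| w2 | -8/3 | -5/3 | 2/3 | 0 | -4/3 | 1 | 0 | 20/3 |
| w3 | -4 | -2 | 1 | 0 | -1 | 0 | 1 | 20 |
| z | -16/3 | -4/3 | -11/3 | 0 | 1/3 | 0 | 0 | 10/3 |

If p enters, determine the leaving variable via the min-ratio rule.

Column p entries and ratios — t: (10/3)/(5/3) = 2; w2: -8/3 ≤ 0, skip; w3: -4 ≤ 0, skip.
Smallest ratio is 2 in the row of t, so t leaves.

t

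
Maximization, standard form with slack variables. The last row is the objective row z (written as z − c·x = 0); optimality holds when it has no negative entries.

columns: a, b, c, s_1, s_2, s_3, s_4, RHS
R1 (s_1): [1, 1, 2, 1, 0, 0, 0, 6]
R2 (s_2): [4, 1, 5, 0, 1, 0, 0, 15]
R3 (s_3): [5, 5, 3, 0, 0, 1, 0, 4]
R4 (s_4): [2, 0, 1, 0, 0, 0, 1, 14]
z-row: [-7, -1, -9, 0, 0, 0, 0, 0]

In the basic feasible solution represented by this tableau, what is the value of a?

0

a is not in the basis, so in the current basic feasible solution a = 0.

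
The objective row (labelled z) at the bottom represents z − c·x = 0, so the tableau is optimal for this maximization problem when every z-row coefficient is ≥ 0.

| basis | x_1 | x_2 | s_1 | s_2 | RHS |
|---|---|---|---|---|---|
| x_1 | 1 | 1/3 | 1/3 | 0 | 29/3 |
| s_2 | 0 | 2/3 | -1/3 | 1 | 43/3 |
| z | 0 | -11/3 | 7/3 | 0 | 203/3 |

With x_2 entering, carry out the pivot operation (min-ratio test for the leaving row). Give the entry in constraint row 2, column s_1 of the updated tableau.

-1/2

Ratio test on column x_2 — row 1: (29/3)/(1/3) = 29; row 2: (43/3)/(2/3) = 43/2. Minimum is 43/2 at row 2 (s_2 leaves); pivot element 2/3.
Divide row 2 by 2/3; eliminate column x_2 from the other rows.
In the new row 2, the s_1 entry is the old entry divided by the pivot: (-1/3)/(2/3) = -1/2.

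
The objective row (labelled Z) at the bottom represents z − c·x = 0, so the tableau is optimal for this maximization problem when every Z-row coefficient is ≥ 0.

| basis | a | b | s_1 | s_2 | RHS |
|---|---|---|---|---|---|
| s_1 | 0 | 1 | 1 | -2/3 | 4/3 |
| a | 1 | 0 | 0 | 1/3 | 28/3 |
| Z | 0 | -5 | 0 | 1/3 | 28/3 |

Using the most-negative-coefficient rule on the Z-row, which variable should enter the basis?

Negative Z-row entries: b: -5.
The most negative is -5 in column b, so b enters.

b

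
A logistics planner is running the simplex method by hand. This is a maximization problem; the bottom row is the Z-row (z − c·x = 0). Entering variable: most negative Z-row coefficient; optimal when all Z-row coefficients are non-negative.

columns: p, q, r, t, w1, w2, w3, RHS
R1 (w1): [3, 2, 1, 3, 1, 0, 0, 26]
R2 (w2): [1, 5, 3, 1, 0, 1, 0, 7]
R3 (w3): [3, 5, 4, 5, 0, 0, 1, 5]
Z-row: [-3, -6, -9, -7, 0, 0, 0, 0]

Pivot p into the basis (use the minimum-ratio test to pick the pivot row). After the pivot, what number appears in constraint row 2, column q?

Ratio test on column p — row 1: 26/3 = 26/3; row 2: 7/1 = 7; row 3: 5/3 = 5/3. Minimum is 5/3 at row 3 (w3 leaves); pivot element 3.
Divide row 3 by 3; eliminate column p from the other rows.
Row 2 update in column q: 5 − 1·(5/3) = 10/3.

10/3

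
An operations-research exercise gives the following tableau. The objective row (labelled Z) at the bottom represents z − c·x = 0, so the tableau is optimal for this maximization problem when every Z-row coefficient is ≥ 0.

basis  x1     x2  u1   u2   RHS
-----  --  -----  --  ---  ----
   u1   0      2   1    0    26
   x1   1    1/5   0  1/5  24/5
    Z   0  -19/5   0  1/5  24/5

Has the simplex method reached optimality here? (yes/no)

The Z-row has a negative entry -19/5 in column x2, so it is not optimal.

no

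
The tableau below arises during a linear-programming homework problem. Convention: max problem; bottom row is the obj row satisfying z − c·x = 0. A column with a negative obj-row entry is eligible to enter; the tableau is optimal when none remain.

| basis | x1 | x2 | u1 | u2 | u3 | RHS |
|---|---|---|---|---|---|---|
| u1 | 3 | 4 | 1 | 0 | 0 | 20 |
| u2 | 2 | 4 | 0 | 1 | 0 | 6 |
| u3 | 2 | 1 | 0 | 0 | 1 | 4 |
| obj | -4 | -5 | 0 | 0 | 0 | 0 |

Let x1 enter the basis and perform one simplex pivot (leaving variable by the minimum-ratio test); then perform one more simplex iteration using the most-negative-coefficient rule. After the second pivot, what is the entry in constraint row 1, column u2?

-5/6

Ratio test on column x1 — row 1: 20/3 = 20/3; row 2: 6/2 = 3; row 3: 4/2 = 2. Minimum is 2 at row 3 (u3 leaves); pivot element 2.
Divide row 3 by 2; eliminate column x1 from the other rows.
Second iteration: most negative obj-row entry is -3 in column x2, so x2 enters.
Ratio test on column x2 — row 1: 14/(5/2) = 28/5; row 2: 2/3 = 2/3; row 3: 2/(1/2) = 4. Minimum is 2/3 at row 2 (u2 leaves); pivot element 3.
Divide row 2 by 3; eliminate column x2 from the other rows.
After both pivots, the entry at constraint row 1, column u2 is -5/6.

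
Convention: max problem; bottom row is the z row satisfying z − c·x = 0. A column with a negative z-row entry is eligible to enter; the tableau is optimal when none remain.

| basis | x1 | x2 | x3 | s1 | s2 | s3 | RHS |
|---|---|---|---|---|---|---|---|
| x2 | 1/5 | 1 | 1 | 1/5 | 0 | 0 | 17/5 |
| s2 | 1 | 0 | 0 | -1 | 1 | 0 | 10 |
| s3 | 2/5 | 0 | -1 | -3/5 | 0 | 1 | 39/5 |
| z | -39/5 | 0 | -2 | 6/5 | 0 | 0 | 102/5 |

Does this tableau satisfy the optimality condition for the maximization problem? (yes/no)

no

The z-row has a negative entry -39/5 in column x1, so it is not optimal.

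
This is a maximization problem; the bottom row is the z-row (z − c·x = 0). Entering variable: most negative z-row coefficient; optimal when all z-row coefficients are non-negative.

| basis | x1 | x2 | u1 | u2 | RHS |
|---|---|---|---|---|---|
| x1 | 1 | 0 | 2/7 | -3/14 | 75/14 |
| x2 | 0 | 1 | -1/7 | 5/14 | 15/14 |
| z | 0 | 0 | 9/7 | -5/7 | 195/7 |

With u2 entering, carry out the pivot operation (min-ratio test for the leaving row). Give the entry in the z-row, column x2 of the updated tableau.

Ratio test on column u2 — row 1: entry -3/14 ≤ 0; row 2: (15/14)/(5/14) = 3. Minimum is 3 at row 2 (x2 leaves); pivot element 5/14.
Divide row 2 by 5/14; eliminate column u2 from the other rows.
z-row update in column x2: 0 − (-5/7)·(14/5) = 2.

2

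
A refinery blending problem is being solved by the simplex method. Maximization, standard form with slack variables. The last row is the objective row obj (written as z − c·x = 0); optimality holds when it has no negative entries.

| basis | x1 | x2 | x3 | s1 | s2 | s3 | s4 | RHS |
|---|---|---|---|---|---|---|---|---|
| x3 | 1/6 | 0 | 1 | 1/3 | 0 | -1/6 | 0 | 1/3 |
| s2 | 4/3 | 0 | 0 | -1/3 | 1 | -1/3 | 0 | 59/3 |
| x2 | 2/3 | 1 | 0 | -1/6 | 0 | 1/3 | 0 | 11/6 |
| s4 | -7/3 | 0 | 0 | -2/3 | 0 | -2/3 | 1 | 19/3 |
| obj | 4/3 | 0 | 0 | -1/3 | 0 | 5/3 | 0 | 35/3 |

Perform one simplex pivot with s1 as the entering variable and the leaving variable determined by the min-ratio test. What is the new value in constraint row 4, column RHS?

Ratio test on column s1 — row 1: (1/3)/(1/3) = 1; row 2: entry -1/3 ≤ 0; row 3: entry -1/6 ≤ 0; row 4: entry -2/3 ≤ 0. Minimum is 1 at row 1 (x3 leaves); pivot element 1/3.
Divide row 1 by 1/3; eliminate column s1 from the other rows.
Row 4 update in column RHS: 19/3 − (-2/3)·1 = 7.

7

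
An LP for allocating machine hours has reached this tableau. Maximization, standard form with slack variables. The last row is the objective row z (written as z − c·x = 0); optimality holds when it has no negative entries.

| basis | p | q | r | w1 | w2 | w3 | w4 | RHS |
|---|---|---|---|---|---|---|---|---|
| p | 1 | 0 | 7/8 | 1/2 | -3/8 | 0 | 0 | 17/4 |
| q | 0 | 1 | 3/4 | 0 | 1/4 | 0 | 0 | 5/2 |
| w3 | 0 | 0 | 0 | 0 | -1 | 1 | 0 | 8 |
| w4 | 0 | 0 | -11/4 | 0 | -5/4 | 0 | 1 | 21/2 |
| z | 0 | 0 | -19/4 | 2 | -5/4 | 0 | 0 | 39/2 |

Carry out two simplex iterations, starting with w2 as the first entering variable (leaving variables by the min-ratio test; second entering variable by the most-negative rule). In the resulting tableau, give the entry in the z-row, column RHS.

106/3

Ratio test on column w2 — row 1: entry -3/8 ≤ 0; row 2: (5/2)/(1/4) = 10; row 3: entry -1 ≤ 0; row 4: entry -5/4 ≤ 0. Minimum is 10 at row 2 (q leaves); pivot element 1/4.
Divide row 2 by 1/4; eliminate column w2 from the other rows.
Second iteration: most negative z-row entry is -1 in column r, so r enters.
Ratio test on column r — row 1: 8/2 = 4; row 2: 10/3 = 10/3; row 3: 18/3 = 6; row 4: 23/1 = 23. Minimum is 10/3 at row 2 (w2 leaves); pivot element 3.
Divide row 2 by 3; eliminate column r from the other rows.
After both pivots, the entry at the z-row, column RHS is 106/3.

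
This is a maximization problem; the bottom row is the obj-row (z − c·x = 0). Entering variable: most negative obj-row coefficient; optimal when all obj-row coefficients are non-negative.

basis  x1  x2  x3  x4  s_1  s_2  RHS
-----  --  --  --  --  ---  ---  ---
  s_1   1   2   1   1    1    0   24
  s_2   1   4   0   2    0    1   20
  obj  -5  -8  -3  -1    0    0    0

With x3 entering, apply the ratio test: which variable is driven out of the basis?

Column x3 entries and ratios — s_1: 24/1 = 24; s_2: 0 ≤ 0, skip.
Smallest ratio is 24 in the row of s_1, so s_1 leaves.

s_1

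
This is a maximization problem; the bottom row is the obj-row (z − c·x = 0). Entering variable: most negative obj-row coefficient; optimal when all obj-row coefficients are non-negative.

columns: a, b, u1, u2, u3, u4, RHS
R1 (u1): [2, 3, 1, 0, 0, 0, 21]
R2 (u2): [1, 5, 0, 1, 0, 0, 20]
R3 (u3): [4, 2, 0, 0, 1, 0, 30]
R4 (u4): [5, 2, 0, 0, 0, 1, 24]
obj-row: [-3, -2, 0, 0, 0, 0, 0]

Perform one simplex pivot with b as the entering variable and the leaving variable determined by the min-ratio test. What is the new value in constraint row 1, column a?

Ratio test on column b — row 1: 21/3 = 7; row 2: 20/5 = 4; row 3: 30/2 = 15; row 4: 24/2 = 12. Minimum is 4 at row 2 (u2 leaves); pivot element 5.
Divide row 2 by 5; eliminate column b from the other rows.
Row 1 update in column a: 2 − 3·(1/5) = 7/5.

7/5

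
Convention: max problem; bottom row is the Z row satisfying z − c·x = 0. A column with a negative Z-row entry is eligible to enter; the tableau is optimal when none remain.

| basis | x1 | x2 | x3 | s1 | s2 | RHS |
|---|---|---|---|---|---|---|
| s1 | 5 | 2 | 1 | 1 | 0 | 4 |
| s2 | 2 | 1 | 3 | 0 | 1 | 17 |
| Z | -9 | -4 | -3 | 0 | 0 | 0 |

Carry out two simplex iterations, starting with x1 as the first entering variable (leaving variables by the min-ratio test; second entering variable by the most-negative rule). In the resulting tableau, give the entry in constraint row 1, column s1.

Ratio test on column x1 — row 1: 4/5 = 4/5; row 2: 17/2 = 17/2. Minimum is 4/5 at row 1 (s1 leaves); pivot element 5.
Divide row 1 by 5; eliminate column x1 from the other rows.
Second iteration: most negative Z-row entry is -6/5 in column x3, so x3 enters.
Ratio test on column x3 — row 1: (4/5)/(1/5) = 4; row 2: (77/5)/(13/5) = 77/13. Minimum is 4 at row 1 (x1 leaves); pivot element 1/5.
Divide row 1 by 1/5; eliminate column x3 from the other rows.
After both pivots, the entry at constraint row 1, column s1 is 1.

1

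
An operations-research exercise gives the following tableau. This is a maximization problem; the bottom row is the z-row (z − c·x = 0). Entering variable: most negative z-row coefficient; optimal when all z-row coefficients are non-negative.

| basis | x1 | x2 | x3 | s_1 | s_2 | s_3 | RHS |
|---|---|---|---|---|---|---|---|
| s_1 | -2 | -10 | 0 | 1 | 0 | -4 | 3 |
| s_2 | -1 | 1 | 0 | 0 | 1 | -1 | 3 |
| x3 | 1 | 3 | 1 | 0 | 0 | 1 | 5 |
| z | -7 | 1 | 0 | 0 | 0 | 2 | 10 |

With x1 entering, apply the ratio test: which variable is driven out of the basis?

Column x1 entries and ratios — s_1: -2 ≤ 0, skip; s_2: -1 ≤ 0, skip; x3: 5/1 = 5.
Smallest ratio is 5 in the row of x3, so x3 leaves.

x3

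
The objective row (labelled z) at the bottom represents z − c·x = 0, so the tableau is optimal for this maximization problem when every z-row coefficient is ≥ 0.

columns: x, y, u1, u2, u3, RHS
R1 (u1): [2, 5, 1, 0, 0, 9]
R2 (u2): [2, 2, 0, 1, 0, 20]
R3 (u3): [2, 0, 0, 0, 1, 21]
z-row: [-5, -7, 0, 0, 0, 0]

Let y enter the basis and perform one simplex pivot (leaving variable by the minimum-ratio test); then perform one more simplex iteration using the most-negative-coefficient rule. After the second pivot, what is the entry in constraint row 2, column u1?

-1

Ratio test on column y — row 1: 9/5 = 9/5; row 2: 20/2 = 10; row 3: entry 0 ≤ 0. Minimum is 9/5 at row 1 (u1 leaves); pivot element 5.
Divide row 1 by 5; eliminate column y from the other rows.
Second iteration: most negative z-row entry is -11/5 in column x, so x enters.
Ratio test on column x — row 1: (9/5)/(2/5) = 9/2; row 2: (82/5)/(6/5) = 41/3; row 3: 21/2 = 21/2. Minimum is 9/2 at row 1 (y leaves); pivot element 2/5.
Divide row 1 by 2/5; eliminate column x from the other rows.
After both pivots, the entry at constraint row 2, column u1 is -1.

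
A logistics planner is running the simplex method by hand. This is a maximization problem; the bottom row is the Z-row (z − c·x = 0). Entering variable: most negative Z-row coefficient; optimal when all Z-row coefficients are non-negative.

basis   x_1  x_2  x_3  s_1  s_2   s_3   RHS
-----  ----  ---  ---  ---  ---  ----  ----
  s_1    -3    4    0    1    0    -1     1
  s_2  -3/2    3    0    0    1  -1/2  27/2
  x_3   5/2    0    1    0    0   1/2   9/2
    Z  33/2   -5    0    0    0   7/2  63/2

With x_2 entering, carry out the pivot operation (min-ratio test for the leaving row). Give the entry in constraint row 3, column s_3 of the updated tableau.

1/2

Ratio test on column x_2 — row 1: 1/4 = 1/4; row 2: (27/2)/3 = 9/2; row 3: entry 0 ≤ 0. Minimum is 1/4 at row 1 (s_1 leaves); pivot element 4.
Divide row 1 by 4; eliminate column x_2 from the other rows.
Row 3 update in column s_3: 1/2 − 0·(-1/4) = 1/2.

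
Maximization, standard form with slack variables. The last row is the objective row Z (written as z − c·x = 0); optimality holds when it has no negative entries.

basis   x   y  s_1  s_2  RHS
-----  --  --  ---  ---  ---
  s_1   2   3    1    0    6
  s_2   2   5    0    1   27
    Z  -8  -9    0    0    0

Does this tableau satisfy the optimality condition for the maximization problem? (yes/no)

The Z-row has a negative entry -9 in column y, so it is not optimal.

no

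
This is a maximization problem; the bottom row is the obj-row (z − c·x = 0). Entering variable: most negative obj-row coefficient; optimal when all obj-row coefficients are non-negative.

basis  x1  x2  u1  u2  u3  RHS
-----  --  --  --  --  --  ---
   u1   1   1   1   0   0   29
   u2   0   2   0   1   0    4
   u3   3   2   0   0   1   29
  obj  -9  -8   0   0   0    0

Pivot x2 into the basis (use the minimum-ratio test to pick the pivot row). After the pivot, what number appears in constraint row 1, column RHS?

Ratio test on column x2 — row 1: 29/1 = 29; row 2: 4/2 = 2; row 3: 29/2 = 29/2. Minimum is 2 at row 2 (u2 leaves); pivot element 2.
Divide row 2 by 2; eliminate column x2 from the other rows.
Row 1 update in column RHS: 29 − 1·2 = 27.

27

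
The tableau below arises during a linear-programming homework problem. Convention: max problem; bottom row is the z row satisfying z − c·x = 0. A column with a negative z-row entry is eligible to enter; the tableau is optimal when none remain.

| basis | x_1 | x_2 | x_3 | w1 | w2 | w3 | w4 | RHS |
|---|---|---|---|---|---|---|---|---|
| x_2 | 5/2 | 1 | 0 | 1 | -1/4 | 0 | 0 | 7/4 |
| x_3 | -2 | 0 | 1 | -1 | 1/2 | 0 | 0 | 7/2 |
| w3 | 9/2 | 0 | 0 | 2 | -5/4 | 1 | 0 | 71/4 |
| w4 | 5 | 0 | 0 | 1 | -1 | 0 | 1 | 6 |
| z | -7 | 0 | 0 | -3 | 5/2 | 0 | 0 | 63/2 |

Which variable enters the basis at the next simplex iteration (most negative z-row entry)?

x_1

Negative z-row entries: x_1: -7, w1: -3.
The most negative is -7 in column x_1, so x_1 enters.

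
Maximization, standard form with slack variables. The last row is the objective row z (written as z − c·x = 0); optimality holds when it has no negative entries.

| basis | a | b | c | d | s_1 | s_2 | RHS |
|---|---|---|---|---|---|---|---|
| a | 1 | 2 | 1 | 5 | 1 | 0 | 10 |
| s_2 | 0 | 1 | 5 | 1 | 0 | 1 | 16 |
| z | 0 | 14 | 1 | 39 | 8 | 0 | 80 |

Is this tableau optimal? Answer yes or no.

Every z-row coefficient is ≥ 0, so the tableau is optimal.

yes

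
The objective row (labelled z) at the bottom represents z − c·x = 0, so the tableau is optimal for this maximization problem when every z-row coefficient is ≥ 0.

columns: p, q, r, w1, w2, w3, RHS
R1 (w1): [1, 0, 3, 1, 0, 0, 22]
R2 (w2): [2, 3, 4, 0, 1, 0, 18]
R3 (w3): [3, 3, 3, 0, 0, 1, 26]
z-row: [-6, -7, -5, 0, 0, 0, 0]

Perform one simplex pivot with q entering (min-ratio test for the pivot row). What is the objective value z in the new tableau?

Ratio test on column q — row 1: entry 0 ≤ 0; row 2: 18/3 = 6; row 3: 26/3 = 26/3. Minimum is 6 at row 2 (w2 leaves); pivot element 3.
Pivot on row 2; the z-row RHS becomes 0 − (-7)·6 = 42.

42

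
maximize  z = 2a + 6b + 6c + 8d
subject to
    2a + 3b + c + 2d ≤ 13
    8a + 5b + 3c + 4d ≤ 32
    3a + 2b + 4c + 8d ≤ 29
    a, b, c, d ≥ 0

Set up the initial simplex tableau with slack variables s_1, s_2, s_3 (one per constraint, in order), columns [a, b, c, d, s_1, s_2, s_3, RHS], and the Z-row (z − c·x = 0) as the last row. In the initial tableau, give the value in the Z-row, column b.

-6

The Z-row carries the negated objective coefficients: the b entry is -6.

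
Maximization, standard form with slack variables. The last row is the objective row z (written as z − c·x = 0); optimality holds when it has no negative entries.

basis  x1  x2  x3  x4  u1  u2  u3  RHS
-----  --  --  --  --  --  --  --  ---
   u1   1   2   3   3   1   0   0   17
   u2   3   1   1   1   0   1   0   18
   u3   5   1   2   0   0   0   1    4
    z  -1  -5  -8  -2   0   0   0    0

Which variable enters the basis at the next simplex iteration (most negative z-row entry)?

Negative z-row entries: x1: -1, x2: -5, x3: -8, x4: -2.
The most negative is -8 in column x3, so x3 enters.

x3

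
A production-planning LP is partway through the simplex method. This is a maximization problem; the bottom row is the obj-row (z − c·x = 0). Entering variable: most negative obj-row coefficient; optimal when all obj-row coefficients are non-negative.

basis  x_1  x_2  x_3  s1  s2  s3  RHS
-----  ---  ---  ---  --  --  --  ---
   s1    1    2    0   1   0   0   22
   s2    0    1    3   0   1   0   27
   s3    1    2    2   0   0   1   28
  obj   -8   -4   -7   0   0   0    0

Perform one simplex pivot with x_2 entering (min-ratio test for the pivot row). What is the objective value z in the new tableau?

Ratio test on column x_2 — row 1: 22/2 = 11; row 2: 27/1 = 27; row 3: 28/2 = 14. Minimum is 11 at row 1 (s1 leaves); pivot element 2.
Pivot on row 1; the obj-row RHS becomes 0 − (-4)·11 = 44.

44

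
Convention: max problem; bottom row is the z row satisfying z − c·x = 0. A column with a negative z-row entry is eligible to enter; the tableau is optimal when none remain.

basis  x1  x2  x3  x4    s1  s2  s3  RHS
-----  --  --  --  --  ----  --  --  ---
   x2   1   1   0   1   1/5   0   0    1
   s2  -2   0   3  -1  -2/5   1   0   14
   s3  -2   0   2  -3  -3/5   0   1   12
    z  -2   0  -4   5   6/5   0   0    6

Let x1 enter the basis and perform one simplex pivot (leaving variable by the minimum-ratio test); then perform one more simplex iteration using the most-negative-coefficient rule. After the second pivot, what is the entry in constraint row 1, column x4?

1

Ratio test on column x1 — row 1: 1/1 = 1; row 2: entry -2 ≤ 0; row 3: entry -2 ≤ 0. Minimum is 1 at row 1 (x2 leaves); pivot element 1.
Divide row 1 by 1; eliminate column x1 from the other rows.
Second iteration: most negative z-row entry is -4 in column x3, so x3 enters.
Ratio test on column x3 — row 1: entry 0 ≤ 0; row 2: 16/3 = 16/3; row 3: 14/2 = 7. Minimum is 16/3 at row 2 (s2 leaves); pivot element 3.
Divide row 2 by 3; eliminate column x3 from the other rows.
After both pivots, the entry at constraint row 1, column x4 is 1.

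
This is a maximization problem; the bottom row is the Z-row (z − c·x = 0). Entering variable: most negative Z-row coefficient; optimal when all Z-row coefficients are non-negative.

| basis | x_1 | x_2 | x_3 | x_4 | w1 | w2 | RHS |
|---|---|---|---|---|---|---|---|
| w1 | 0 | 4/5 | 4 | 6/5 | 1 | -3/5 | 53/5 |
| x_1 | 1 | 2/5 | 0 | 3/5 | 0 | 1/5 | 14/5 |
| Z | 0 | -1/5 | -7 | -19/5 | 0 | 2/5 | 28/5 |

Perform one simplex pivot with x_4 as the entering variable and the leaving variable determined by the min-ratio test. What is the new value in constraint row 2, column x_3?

Ratio test on column x_4 — row 1: (53/5)/(6/5) = 53/6; row 2: (14/5)/(3/5) = 14/3. Minimum is 14/3 at row 2 (x_1 leaves); pivot element 3/5.
Divide row 2 by 3/5; eliminate column x_4 from the other rows.
In the new row 2, the x_3 entry is the old entry divided by the pivot: 0/(3/5) = 0.

0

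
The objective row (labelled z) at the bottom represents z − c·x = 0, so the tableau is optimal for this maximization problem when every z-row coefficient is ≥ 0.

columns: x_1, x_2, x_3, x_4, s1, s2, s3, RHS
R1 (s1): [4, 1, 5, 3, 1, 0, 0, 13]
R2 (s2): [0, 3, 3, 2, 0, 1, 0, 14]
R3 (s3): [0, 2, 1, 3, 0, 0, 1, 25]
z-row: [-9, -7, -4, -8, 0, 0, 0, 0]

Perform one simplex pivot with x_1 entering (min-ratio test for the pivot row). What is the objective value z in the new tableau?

Ratio test on column x_1 — row 1: 13/4 = 13/4; row 2: entry 0 ≤ 0; row 3: entry 0 ≤ 0. Minimum is 13/4 at row 1 (s1 leaves); pivot element 4.
Pivot on row 1; the z-row RHS becomes 0 − (-9)·(13/4) = 117/4.

117/4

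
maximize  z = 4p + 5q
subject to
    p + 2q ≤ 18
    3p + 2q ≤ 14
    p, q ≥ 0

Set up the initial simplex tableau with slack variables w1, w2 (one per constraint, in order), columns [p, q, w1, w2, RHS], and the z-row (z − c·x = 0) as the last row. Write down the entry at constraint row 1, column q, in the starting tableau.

Constraint 1 has coefficient 2 on q.

2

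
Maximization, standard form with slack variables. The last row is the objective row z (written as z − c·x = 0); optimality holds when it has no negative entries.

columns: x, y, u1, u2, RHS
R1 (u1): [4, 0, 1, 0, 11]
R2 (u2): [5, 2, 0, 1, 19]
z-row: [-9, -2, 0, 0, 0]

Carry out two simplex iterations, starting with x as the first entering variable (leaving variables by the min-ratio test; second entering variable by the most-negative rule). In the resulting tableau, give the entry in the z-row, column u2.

1

Ratio test on column x — row 1: 11/4 = 11/4; row 2: 19/5 = 19/5. Minimum is 11/4 at row 1 (u1 leaves); pivot element 4.
Divide row 1 by 4; eliminate column x from the other rows.
Second iteration: most negative z-row entry is -2 in column y, so y enters.
Ratio test on column y — row 1: entry 0 ≤ 0; row 2: (21/4)/2 = 21/8. Minimum is 21/8 at row 2 (u2 leaves); pivot element 2.
Divide row 2 by 2; eliminate column y from the other rows.
After both pivots, the entry at the z-row, column u2 is 1.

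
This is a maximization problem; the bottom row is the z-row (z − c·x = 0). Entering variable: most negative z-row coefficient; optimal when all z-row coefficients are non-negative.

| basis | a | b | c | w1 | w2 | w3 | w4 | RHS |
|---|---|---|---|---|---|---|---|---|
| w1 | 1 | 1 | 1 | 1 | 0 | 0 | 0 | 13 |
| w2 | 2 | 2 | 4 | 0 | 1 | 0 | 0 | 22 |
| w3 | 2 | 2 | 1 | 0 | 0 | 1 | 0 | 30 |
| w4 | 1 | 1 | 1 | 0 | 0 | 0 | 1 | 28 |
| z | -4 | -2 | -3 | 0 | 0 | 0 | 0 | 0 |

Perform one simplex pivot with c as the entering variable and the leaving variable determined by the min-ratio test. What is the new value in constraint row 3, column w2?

-1/4

Ratio test on column c — row 1: 13/1 = 13; row 2: 22/4 = 11/2; row 3: 30/1 = 30; row 4: 28/1 = 28. Minimum is 11/2 at row 2 (w2 leaves); pivot element 4.
Divide row 2 by 4; eliminate column c from the other rows.
Row 3 update in column w2: 0 − 1·(1/4) = -1/4.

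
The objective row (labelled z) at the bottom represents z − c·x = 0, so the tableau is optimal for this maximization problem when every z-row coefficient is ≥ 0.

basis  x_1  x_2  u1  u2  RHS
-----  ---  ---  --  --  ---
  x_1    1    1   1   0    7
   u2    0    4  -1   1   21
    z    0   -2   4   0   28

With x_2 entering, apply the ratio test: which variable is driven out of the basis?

u2

Column x_2 entries and ratios — x_1: 7/1 = 7; u2: 21/4 = 21/4.
Smallest ratio is 21/4 in the row of u2, so u2 leaves.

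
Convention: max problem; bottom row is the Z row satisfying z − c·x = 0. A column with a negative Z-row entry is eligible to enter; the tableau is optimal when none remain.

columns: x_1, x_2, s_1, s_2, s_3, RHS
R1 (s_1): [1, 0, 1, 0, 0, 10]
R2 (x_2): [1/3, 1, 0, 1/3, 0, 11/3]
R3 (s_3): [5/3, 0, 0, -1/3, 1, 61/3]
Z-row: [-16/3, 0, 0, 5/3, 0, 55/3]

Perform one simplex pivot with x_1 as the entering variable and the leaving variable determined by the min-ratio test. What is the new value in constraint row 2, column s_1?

Ratio test on column x_1 — row 1: 10/1 = 10; row 2: (11/3)/(1/3) = 11; row 3: (61/3)/(5/3) = 61/5. Minimum is 10 at row 1 (s_1 leaves); pivot element 1.
Divide row 1 by 1; eliminate column x_1 from the other rows.
Row 2 update in column s_1: 0 − (1/3)·1 = -1/3.

-1/3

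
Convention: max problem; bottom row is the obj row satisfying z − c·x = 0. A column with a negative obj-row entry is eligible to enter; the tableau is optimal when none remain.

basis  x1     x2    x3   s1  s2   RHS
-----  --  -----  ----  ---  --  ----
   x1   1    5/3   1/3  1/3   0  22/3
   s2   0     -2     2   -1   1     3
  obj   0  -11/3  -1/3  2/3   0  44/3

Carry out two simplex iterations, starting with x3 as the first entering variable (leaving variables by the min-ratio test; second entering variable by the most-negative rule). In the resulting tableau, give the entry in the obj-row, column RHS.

173/6

Ratio test on column x3 — row 1: (22/3)/(1/3) = 22; row 2: 3/2 = 3/2. Minimum is 3/2 at row 2 (s2 leaves); pivot element 2.
Divide row 2 by 2; eliminate column x3 from the other rows.
Second iteration: most negative obj-row entry is -4 in column x2, so x2 enters.
Ratio test on column x2 — row 1: (41/6)/2 = 41/12; row 2: entry -1 ≤ 0. Minimum is 41/12 at row 1 (x1 leaves); pivot element 2.
Divide row 1 by 2; eliminate column x2 from the other rows.
After both pivots, the entry at the obj-row, column RHS is 173/6.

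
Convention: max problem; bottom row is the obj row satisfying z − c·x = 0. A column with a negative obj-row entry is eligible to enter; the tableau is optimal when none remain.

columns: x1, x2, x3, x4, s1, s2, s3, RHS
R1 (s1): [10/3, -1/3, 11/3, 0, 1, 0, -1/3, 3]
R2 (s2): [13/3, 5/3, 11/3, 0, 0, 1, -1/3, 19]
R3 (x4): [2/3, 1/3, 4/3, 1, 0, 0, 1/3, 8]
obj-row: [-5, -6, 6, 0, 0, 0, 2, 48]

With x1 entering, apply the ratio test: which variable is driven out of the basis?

Column x1 entries and ratios — s1: 3/(10/3) = 9/10; s2: 19/(13/3) = 57/13; x4: 8/(2/3) = 12.
Smallest ratio is 9/10 in the row of s1, so s1 leaves.

s1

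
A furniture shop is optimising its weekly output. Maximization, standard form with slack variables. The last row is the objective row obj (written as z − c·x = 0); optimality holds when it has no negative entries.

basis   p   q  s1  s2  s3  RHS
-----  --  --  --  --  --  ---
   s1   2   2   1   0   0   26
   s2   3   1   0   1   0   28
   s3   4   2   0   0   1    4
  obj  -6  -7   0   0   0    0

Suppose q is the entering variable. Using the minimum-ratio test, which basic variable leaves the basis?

s3

Column q entries and ratios — s1: 26/2 = 13; s2: 28/1 = 28; s3: 4/2 = 2.
Smallest ratio is 2 in the row of s3, so s3 leaves.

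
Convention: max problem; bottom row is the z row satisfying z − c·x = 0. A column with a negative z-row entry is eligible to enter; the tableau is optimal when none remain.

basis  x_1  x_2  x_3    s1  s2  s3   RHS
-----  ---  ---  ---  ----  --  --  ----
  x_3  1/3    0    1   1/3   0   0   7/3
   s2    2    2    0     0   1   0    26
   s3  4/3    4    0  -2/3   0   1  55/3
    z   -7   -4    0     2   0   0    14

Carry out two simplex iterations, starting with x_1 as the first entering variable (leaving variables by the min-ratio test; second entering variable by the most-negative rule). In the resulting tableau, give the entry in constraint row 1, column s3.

Ratio test on column x_1 — row 1: (7/3)/(1/3) = 7; row 2: 26/2 = 13; row 3: (55/3)/(4/3) = 55/4. Minimum is 7 at row 1 (x_3 leaves); pivot element 1/3.
Divide row 1 by 1/3; eliminate column x_1 from the other rows.
Second iteration: most negative z-row entry is -4 in column x_2, so x_2 enters.
Ratio test on column x_2 — row 1: entry 0 ≤ 0; row 2: 12/2 = 6; row 3: 9/4 = 9/4. Minimum is 9/4 at row 3 (s3 leaves); pivot element 4.
Divide row 3 by 4; eliminate column x_2 from the other rows.
After both pivots, the entry at constraint row 1, column s3 is 0.

0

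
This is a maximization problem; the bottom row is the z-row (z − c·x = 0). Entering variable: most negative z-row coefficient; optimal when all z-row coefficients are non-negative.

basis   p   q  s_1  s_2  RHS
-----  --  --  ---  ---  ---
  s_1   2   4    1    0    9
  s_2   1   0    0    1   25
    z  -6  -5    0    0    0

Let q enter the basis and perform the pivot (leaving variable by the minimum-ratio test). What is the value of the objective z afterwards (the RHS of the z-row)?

45/4

Ratio test on column q — row 1: 9/4 = 9/4; row 2: entry 0 ≤ 0. Minimum is 9/4 at row 1 (s_1 leaves); pivot element 4.
Pivot on row 1; the z-row RHS becomes 0 − (-5)·(9/4) = 45/4.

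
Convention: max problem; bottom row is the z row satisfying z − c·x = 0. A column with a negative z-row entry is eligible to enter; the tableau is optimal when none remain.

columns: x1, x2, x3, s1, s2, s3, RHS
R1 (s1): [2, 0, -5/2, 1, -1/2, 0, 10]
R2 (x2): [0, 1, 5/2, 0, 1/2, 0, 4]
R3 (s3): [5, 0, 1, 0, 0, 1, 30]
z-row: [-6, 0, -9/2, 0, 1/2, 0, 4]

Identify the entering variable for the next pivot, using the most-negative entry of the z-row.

x1

Negative z-row entries: x1: -6, x3: -9/2.
The most negative is -6 in column x1, so x1 enters.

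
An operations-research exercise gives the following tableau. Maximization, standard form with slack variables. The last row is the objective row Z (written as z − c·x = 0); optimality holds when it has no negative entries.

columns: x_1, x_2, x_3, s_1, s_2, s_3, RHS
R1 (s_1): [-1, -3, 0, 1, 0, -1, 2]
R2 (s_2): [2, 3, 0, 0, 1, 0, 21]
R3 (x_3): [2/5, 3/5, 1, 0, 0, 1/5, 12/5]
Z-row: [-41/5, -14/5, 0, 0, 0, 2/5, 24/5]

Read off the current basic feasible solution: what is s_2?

21

s_2 is basic (row 2); its value is the RHS of that row, 21.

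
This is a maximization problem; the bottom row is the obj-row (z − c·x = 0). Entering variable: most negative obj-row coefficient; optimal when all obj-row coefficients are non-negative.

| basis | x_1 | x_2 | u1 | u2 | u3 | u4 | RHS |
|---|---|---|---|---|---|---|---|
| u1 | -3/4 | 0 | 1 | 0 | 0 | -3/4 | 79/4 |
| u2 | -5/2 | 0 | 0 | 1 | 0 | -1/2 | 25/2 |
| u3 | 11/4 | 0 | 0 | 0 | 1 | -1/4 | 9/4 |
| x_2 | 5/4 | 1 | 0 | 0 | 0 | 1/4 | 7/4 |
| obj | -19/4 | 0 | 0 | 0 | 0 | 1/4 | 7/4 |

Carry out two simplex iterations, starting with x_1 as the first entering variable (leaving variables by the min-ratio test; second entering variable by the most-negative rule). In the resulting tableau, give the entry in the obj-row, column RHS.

6

Ratio test on column x_1 — row 1: entry -3/4 ≤ 0; row 2: entry -5/2 ≤ 0; row 3: (9/4)/(11/4) = 9/11; row 4: (7/4)/(5/4) = 7/5. Minimum is 9/11 at row 3 (u3 leaves); pivot element 11/4.
Divide row 3 by 11/4; eliminate column x_1 from the other rows.
Second iteration: most negative obj-row entry is -2/11 in column u4, so u4 enters.
Ratio test on column u4 — row 1: entry -9/11 ≤ 0; row 2: entry -8/11 ≤ 0; row 3: entry -1/11 ≤ 0; row 4: (8/11)/(4/11) = 2. Minimum is 2 at row 4 (x_2 leaves); pivot element 4/11.
Divide row 4 by 4/11; eliminate column u4 from the other rows.
After both pivots, the entry at the obj-row, column RHS is 6.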